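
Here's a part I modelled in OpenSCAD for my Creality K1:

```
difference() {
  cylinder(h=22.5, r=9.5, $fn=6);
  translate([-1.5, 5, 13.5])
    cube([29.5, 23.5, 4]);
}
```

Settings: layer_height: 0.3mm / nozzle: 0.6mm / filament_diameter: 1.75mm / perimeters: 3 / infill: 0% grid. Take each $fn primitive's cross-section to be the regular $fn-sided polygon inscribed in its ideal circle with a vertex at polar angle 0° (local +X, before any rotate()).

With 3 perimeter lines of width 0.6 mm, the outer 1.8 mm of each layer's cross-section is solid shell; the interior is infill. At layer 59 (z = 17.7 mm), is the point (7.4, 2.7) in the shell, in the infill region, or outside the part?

At z = 17.7 mm: the r=9.5 cylinder gives a regular 6-gon of circumradius 9.5 (constant along its height); the cube at (-1.5, 5) is not intersected at this z (z outside [13.5, 17.5]); Taking the first minus the rest: none of the subtracted shapes is present at this height, so the r=9.5 cylinder is unchanged — 1 connected region. Overall, the cross-section is a single solid region. The nearest boundary edge runs (9.50, 0.00)→(4.75, 8.23); distance from the point to it = 0.47 mm. The point is inside the cross-section, 0.47 mm from the nearest boundary — within the 1.8 mm shell band (3 × 0.6).

shell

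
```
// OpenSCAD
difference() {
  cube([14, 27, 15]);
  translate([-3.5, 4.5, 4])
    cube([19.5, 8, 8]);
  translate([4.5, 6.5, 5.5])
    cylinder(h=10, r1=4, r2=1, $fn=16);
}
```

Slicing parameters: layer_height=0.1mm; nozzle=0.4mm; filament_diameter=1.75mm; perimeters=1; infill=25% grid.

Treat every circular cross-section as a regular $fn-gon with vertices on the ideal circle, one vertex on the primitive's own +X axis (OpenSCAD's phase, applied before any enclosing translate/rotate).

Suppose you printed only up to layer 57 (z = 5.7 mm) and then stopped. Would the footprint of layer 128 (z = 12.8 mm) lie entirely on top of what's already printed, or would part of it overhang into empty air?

part overhangs

Compare the two slices. At z = 5.7: the cube is present — its section is the full 14×27 rectangle (area 378.00 mm²); the cube at (-3.5, 4.5) is present — its section is the full 19.5×8 rectangle (area 156.00 mm²); the cone at (4.5, 6.5) (r1=4→r2=1) has section circumradius 3.940 here — a regular 16-gon (area = (16/2)·3.940²·sin(360°/16) = 47.52 mm²); After the difference (first − rest): starting from the 14×27 cube (378.00 mm²), the 19.5×8 cube at (-3.5, 4.5) partially overlaps it — only the 112.00 mm² overlap (of its 156.00 mm²) is removed, clipping the outline; the cone at (4.5, 6.5) partially overlaps it — only the 8.91 mm² overlap (of its 47.52 mm²) is removed, clipping the outline — area = 257.09 mm². At z = 12.8: the cube is present — its section is the full 14×27 rectangle (area 378.00 mm²); the cube at (-3.5, 4.5) is absent (z outside [4, 12]); the cone at (4.5, 6.5): at t=0.730 of its height the radius interpolates to r₁+(r₂−r₁)t = 1.810, giving a regular 16-gon of that circumradius (area = (16/2)·1.810²·sin(360°/16) = 10.03 mm²); Taking the first minus the rest: starting from the 14×27 cube (378.00 mm²), the cone at (4.5, 6.5) lies wholly inside it (removes its full 10.03 mm² and its 11.30 mm outline becomes a hole wall) — area = 367.97 mm². Checking containment: at z = 12.8 the cross-section extends beyond the z = 5.7 cross-section by about 110.88 mm².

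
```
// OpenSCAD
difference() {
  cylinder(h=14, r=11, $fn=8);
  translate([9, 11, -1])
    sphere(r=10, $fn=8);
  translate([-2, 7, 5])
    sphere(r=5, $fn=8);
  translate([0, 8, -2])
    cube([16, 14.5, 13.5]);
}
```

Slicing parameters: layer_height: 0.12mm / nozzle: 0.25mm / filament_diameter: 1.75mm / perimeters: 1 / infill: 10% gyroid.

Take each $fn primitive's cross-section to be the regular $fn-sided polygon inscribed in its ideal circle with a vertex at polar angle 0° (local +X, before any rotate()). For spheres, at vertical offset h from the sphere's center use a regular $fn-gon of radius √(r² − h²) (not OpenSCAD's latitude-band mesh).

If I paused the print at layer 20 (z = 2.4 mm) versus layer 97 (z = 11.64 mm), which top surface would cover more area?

Layer 20 (z = 2.4): the r=11 cylinder contributes a regular 8-gon of circumradius 11 (area = (8/2)·11.000²·sin(360°/8) = 342.24 mm²); the sphere at (9, 11): section is a regular 8-gon, circumradius = √(r²−h²) = √(10²−3.4²) = 9.404 (area = (8/2)·9.404²·sin(360°/8) = 250.15 mm²); the sphere at (-2, 7): section is a regular 8-gon, circumradius = √(r²−h²) = √(5²−2.6²) = 4.271 (area = (8/2)·4.271²·sin(360°/8) = 51.59 mm²); the cube at (0, 8) is present — its section is the full 16×14.5 rectangle (area 232.00 mm²); After the difference (first − rest): starting from the r=11 cylinder (342.24 mm²), the r=10 sphere at (9, 11) partially overlaps it — only the 46.09 mm² overlap (of its 250.15 mm²) is removed, clipping the outline; the r=5 sphere at (-2, 7) partially overlaps it — only the 43.28 mm² overlap (of its 51.59 mm²) is removed, clipping the outline; the 16×14.5 cube at (0, 8) misses the remaining region (no effect) — area = 252.87 mm². So its area = 252.87 mm². Layer 97 (z = 11.64): the cylinder: section is a regular 8-gon, circumradius r=11 (area = (8/2)·11.000²·sin(360°/8) = 342.24 mm²); the sphere at (9, 11) does not reach this height (|z−center|=12.640 > r=10); the sphere at (-2, 7) does not reach this height (|z−center|=6.640 > r=5); the cube at (0, 8) does not reach this height (z outside [-2, 11.5]); After the difference (first − rest): none of the subtracted shapes is present at this height, so the r=11 cylinder is unchanged — area = 342.24 mm². So its area = 342.24 mm². Layer 97 is larger (342.24 vs 252.87 mm²).

layer 97 (z = 11.64 mm)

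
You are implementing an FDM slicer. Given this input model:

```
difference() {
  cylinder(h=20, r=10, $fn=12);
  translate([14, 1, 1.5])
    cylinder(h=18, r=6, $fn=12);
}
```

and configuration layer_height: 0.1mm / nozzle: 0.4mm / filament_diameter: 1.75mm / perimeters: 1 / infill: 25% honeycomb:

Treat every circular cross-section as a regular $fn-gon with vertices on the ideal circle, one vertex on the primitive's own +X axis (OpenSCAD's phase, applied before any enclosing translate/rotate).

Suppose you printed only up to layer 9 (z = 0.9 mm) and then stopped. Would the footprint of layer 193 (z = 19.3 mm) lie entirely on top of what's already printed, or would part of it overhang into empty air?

Compare the two slices. At z = 0.9: the r=10 cylinder contributes a regular 12-gon of circumradius 10 (area = (12/2)·10.000²·sin(360°/12) = 300.00 mm²); the cylinder at (14, 1) is absent (z outside [1.5, 19.5]); After the difference (first − rest): none of the subtracted shapes is present at this height, so the r=10 cylinder is unchanged — area = 300.00 mm². At z = 19.3: the r=10 cylinder gives a regular 12-gon of circumradius 10 (constant along its height) (area = (12/2)·10.000²·sin(360°/12) = 300.00 mm²); the r=6 cylinder at (14, 1) contributes a regular 12-gon of circumradius 6 (area = (12/2)·6.000²·sin(360°/12) = 108.00 mm²); After the difference (first − rest): starting from the r=10 cylinder (300.00 mm²), the r=6 cylinder at (14, 1) partially overlaps it — only the 7.09 mm² overlap (of its 108.00 mm²) is removed, clipping the outline — area = 292.91 mm². Checking containment: the cross-section at z = 19.3 is a subset of the cross-section at z = 0.9.

entirely on top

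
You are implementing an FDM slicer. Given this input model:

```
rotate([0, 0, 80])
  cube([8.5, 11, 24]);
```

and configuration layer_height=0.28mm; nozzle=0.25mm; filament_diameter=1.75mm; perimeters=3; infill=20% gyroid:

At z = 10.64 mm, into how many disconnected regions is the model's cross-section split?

1

At z = 10.64 mm: the cube (footprint 8.5×11) is included at this height; (rotated 80° about Z; rotation is an isometry so areas/perimeters/island counts are preserved). The result has 1 disconnected region.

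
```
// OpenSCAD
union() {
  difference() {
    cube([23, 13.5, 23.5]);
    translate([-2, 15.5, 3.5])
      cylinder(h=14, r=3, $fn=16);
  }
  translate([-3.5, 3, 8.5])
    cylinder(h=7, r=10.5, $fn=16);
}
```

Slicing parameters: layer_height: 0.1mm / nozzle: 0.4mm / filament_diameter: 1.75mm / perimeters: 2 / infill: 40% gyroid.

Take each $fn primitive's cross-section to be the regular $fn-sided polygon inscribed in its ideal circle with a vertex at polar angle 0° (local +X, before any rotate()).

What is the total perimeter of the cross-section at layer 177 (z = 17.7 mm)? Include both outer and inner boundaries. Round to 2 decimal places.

73.00 mm

At z = 17.7 mm: the 23×13.5 cube contributes its full rectangle (perimeter 73.00 mm); the cylinder at (-2, 15.5) does not reach this height (z outside [3.5, 17.5]); Subtracting the remaining from the first: none of the subtracted shapes is present at this height, so the 23×13.5 cube is unchanged — boundary = 73.00 mm; the cylinder at (-3.5, 3) does not reach this height (z outside [8.5, 15.5]); Merging all regions: only the result so far is present, so the union is just that shape — boundary = 73.00 mm. Overall, the cross-section is a single solid region. Total boundary length (outer) = 73.00 mm.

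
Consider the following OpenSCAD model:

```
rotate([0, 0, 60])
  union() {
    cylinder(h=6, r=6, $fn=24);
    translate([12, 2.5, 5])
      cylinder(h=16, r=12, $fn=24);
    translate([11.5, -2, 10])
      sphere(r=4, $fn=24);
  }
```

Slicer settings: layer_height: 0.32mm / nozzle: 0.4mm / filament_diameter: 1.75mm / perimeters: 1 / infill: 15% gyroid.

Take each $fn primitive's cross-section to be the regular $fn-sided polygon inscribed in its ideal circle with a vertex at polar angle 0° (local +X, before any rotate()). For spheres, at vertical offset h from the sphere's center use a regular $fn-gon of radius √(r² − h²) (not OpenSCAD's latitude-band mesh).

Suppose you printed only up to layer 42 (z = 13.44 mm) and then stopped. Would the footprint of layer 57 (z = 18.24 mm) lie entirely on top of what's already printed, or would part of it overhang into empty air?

entirely on top

Compare the two slices. At z = 13.44: the cylinder is not intersected at this z (z outside [0, 6]); the cylinder at (12, 2.5): section is a regular 24-gon, circumradius r=12 (area = (24/2)·12.000²·sin(360°/24) = 447.24 mm²); the r=4 sphere at (11.5, -2) slices to a regular 24-gon of circumradius 2.041 (√(r²−h²) with h=3.44 from center) (area = (24/2)·2.041²·sin(360°/24) = 12.94 mm²); Taking the union: the r=4 sphere at (11.5, -2) lies entirely inside the r=12 cylinder at (12, 2.5), so the union is just the r=12 cylinder at (12, 2.5) — area = 447.24 mm²; (rotated 60° about Z; rotation is an isometry so areas/perimeters/island counts are preserved). At z = 18.24: the cylinder is not intersected at this z (z outside [0, 6]); the r=12 cylinder at (12, 2.5) gives a regular 24-gon of circumradius 12 (constant along its height) (area = (24/2)·12.000²·sin(360°/24) = 447.24 mm²); the sphere at (11.5, -2) does not reach this height (|z−center|=8.240 > r=4); Combining (union): only the r=12 cylinder at (12, 2.5) is present, so the union is just that shape — area = 447.24 mm²; (whole slice rotated 60° about Z — lengths, areas and connectivity unchanged). Checking containment: the cross-section at z = 18.24 is a subset of the cross-section at z = 13.44.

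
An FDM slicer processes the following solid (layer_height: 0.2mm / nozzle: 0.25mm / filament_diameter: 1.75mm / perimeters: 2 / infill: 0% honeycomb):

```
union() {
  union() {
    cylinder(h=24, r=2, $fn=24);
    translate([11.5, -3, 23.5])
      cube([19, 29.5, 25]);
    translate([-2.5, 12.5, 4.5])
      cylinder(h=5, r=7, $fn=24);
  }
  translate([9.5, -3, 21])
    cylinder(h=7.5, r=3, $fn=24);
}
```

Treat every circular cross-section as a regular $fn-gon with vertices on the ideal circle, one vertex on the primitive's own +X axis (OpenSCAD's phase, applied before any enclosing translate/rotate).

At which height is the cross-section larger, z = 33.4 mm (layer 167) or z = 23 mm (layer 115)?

layer 167 (z = 33.4 mm)

Layer 167 (z = 33.4): the cylinder is absent (z outside [0, 24]); the cube at (11.5, -3) (footprint 19×29.5) is included at this height (area 560.50 mm²); the cylinder at (-2.5, 12.5) is absent (z outside [4.5, 9.5]); Merging all regions: only the 19×29.5 cube at (11.5, -3) is present, so the union is just that shape — area = 560.50 mm²; the cylinder at (9.5, -3) is absent (z outside [21, 28.5]); Taking the union: only that combined region is present, so the union is just that shape — area = 560.50 mm². So its area = 560.50 mm². Layer 115 (z = 23): the r=2 cylinder gives a regular 24-gon of circumradius 2 (constant along its height) (area = (24/2)·2.000²·sin(360°/24) = 12.42 mm²); the cube at (11.5, -3) does not reach this height (z outside [23.5, 48.5]); the cylinder at (-2.5, 12.5) does not reach this height (z outside [4.5, 9.5]); Merging all regions: only the r=2 cylinder is present, so the union is just that shape — area = 12.42 mm²; the r=3 cylinder at (9.5, -3) contributes a regular 24-gon of circumradius 3 (area = (24/2)·3.000²·sin(360°/24) = 27.95 mm²); Merging all regions: the 2 present regions are separate (no shared area or edge), so areas and boundary lengths simply add and each stays a separate island — area = 40.38 mm². So its area = 40.38 mm². Layer 167 is larger (560.50 vs 40.38 mm²).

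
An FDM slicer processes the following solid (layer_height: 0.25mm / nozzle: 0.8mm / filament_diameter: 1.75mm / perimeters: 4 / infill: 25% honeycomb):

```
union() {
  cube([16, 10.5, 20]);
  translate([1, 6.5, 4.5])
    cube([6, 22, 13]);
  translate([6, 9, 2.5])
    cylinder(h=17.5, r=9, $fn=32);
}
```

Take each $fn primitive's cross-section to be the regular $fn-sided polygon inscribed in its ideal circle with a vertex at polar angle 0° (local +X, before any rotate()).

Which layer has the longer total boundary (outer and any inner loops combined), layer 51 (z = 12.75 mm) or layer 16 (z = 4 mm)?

layer 51 (z = 12.75 mm)

Layer 51 (z = 12.75): the cube (footprint 16×10.5) is included at this height (perimeter 53.00 mm); the cube at (1, 6.5) is present — its section is the full 6×22 rectangle (perimeter 56.00 mm); the r=9 cylinder at (6, 9) contributes a regular 32-gon of circumradius 9 (perimeter = 2·32·9.000·sin(180°/32) = 56.46 mm); Merging all regions: the regions partially overlap (shared area 201.44 mm²), so the edge portions inside another operand are dropped and the merged outline is re-measured after clipping — boundary = 86.55 mm. So its perimeter = 86.55 mm. Layer 16 (z = 4): the cube is present — its section is the full 16×10.5 rectangle (perimeter 53.00 mm); the cube at (1, 6.5) does not reach this height (z outside [4.5, 17.5]); the cylinder at (6, 9): section is a regular 32-gon, circumradius r=9 (perimeter = 2·32·9.000·sin(180°/32) = 56.46 mm); Merging all regions: the regions partially overlap (shared area 135.08 mm²), so the edge portions inside another operand are dropped and the merged outline is re-measured after clipping — boundary = 64.23 mm. So its perimeter = 64.23 mm. Layer 51 is larger (86.55 vs 64.23 mm).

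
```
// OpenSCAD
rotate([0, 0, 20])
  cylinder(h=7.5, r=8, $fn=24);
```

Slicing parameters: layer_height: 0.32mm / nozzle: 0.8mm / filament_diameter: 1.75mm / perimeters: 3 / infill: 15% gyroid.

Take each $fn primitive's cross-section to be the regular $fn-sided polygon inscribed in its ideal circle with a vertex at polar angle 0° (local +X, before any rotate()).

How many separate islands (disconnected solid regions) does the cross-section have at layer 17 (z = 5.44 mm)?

1

At z = 5.44 mm: the r=8 cylinder gives a regular 24-gon of circumradius 8 (constant along its height); (whole slice rotated 20° about Z — lengths, areas and connectivity unchanged). Overall, the cross-section is a single solid region. Island count = 1.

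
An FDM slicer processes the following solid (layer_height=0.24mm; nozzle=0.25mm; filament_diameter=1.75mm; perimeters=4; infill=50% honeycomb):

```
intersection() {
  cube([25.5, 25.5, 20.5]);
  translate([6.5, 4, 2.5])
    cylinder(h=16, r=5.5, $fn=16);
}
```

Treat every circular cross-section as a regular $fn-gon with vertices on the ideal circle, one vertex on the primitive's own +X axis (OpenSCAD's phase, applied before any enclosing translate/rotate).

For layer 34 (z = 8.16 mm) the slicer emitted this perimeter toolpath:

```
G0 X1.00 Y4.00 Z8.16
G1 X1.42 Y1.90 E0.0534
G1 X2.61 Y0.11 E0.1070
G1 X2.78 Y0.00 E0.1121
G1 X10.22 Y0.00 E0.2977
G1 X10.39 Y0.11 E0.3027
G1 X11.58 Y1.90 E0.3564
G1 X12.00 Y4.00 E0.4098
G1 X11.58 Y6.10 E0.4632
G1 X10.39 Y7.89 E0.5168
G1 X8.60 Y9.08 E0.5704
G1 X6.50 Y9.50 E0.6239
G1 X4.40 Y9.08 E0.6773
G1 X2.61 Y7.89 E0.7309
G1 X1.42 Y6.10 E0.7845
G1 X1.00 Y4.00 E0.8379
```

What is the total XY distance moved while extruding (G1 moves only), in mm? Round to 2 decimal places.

Sum the Euclidean lengths of each G1 segment: total = 33.59 mm.

33.59 mm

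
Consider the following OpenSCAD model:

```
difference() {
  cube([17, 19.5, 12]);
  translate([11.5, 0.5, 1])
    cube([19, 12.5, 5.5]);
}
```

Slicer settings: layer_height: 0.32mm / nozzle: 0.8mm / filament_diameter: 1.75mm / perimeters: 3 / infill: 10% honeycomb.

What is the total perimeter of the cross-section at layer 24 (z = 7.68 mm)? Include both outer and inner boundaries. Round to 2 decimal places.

At z = 7.68 mm: the cube is present — its section is the full 17×19.5 rectangle (perimeter 73.00 mm); the cube at (11.5, 0.5) does not reach this height (z outside [1, 6.5]); Taking the first minus the rest: none of the subtracted shapes is present at this height, so the 17×19.5 cube is unchanged — boundary = 73.00 mm. Overall, the cross-section is a single solid region. Total boundary length (outer) = 73.00 mm.

73.00 mm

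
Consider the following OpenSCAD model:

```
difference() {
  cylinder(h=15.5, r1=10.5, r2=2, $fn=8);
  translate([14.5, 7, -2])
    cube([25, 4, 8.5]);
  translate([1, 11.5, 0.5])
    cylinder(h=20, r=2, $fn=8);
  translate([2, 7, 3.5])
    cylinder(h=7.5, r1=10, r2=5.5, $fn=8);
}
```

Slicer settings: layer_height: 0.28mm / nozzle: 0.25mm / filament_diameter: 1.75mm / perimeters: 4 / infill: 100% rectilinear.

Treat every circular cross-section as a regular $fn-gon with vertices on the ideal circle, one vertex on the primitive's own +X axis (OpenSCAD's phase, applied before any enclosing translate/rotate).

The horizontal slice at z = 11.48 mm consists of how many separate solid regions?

At z = 11.48 mm: the cone (r1=10.5→r2=2) has section circumradius 4.205 here — a regular 8-gon; the cube at (14.5, 7) does not reach this height (z outside [-2, 6.5]); the r=2 cylinder at (1, 11.5) contributes a regular 8-gon of circumradius 2; the cone at (2, 7) is not intersected at this z (z outside [3.5, 11]); Subtracting the remaining from the first: starting from the cone, the r=2 cylinder at (1, 11.5) misses the remaining region (no effect) — 1 connected region. The result has 1 disconnected region.

1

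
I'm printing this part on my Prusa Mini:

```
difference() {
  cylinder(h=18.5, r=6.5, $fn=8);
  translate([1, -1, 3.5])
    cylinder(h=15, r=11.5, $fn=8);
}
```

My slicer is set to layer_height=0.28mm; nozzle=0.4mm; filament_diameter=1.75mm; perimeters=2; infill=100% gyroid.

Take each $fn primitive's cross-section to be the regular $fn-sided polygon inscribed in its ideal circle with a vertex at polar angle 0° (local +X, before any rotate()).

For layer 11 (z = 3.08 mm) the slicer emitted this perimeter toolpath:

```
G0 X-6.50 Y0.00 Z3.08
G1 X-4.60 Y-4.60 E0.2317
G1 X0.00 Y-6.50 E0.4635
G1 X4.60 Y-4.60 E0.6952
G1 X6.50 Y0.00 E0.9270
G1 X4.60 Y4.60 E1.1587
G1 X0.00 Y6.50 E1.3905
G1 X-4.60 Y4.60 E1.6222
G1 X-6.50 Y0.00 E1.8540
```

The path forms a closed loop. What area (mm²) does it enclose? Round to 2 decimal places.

Apply the shoelace formula to the sequence of (X, Y) vertices; enclosed area = 119.60 mm².

119.60 mm²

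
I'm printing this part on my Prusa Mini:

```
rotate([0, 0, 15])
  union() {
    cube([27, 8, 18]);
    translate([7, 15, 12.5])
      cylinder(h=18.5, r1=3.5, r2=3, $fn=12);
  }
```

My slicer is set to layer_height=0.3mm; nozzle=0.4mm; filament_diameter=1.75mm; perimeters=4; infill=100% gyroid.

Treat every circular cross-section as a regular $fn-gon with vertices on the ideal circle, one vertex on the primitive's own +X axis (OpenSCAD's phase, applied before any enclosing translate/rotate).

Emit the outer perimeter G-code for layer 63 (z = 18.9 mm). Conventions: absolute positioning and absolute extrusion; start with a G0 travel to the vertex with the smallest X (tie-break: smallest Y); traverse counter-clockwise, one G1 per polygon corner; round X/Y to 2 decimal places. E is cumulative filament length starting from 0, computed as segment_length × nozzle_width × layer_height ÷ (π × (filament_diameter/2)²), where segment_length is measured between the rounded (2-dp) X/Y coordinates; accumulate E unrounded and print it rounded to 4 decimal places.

At z = 18.9 mm: the cube does not reach this height (z outside [0, 18]); the cone at (7, 15) (r1=3.5→r2=3) has section circumradius 3.327 here — a regular 12-gon; Taking the union: only the cone at (7, 15) is present, so the union is just that shape — 1 connected region; (whole slice rotated 15° about Z — lengths, areas and connectivity unchanged). The outline is a single polygon with 12 vertices. Extrusion per mm of travel: 0.4 × 0.3 / (π × 0.875²) = 0.049890. Accumulating E over each segment gives final E = 1.0299.

G0 X-0.33 Y15.44 Z18.90
G1 X0.53 Y13.95 E0.0858
G1 X2.02 Y13.09 E0.1717
G1 X3.74 Y13.09 E0.2575
G1 X5.23 Y13.95 E0.3433
G1 X6.09 Y15.44 E0.4291
G1 X6.09 Y17.16 E0.5149
G1 X5.23 Y18.65 E0.6008
G1 X3.74 Y19.51 E0.6866
G1 X2.02 Y19.51 E0.7724
G1 X0.53 Y18.65 E0.8582
G1 X-0.33 Y17.16 E0.9441
G1 X-0.33 Y15.44 E1.0299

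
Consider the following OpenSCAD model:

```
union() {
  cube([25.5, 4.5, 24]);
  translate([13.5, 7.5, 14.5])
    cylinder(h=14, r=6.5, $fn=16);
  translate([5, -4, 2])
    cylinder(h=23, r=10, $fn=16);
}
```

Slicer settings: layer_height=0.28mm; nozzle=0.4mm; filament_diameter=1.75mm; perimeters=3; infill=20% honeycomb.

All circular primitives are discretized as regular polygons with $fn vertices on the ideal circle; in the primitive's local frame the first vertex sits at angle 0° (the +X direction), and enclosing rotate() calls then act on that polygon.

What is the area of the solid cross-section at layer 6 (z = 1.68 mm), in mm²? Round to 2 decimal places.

114.75 mm²

At z = 1.68 mm: the cube is present — its section is the full 25.5×4.5 rectangle (area 114.75 mm²); the cylinder at (13.5, 7.5) does not reach this height (z outside [14.5, 28.5]); the cylinder at (5, -4) is absent (z outside [2, 25]); Merging all regions: only the 25.5×4.5 cube is present, so the union is just that shape — area = 114.75 mm². Overall, the cross-section is a single solid region. Net area = 114.75 mm².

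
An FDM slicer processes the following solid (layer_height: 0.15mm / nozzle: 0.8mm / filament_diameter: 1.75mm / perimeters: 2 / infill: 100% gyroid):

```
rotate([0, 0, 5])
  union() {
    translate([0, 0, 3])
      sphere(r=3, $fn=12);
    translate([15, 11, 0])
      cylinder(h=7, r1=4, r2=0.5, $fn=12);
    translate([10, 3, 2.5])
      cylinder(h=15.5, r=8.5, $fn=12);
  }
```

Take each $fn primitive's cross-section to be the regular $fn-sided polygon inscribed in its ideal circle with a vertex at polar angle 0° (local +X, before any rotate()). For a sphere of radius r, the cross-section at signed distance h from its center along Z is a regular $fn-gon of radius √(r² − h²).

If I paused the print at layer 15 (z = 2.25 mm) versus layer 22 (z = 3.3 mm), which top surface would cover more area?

layer 22 (z = 3.3 mm)

Layer 15 (z = 2.25): the r=3 sphere slices to a regular 12-gon of circumradius 2.905 (√(r²−h²) with h=0.75 from center) (area = (12/2)·2.905²·sin(360°/12) = 25.31 mm²); the cone at (15, 11) contributes a regular 12-gon of circumradius 2.875 (interpolated between r1=4 and r2=0.5 at t=0.321) (area = (12/2)·2.875²·sin(360°/12) = 24.80 mm²); the cylinder at (10, 3) does not reach this height (z outside [2.5, 18]); Combining (union): the 2 present regions are separate (no shared area or edge), so areas and boundary lengths simply add and each stays a separate island — area = 50.11 mm²; (whole slice rotated 5° about Z — lengths, areas and connectivity unchanged). So its area = 50.11 mm². Layer 22 (z = 3.3): the r=3 sphere contributes a regular 12-gon of circumradius √(3²−0.3²) = 2.985 (area = (12/2)·2.985²·sin(360°/12) = 26.73 mm²); the cone at (15, 11) contributes a regular 12-gon of circumradius 2.350 (interpolated between r1=4 and r2=0.5 at t=0.471) (area = (12/2)·2.350²·sin(360°/12) = 16.57 mm²); the cylinder at (10, 3): section is a regular 12-gon, circumradius r=8.5 (area = (12/2)·8.500²·sin(360°/12) = 216.75 mm²); Taking the union: the regions partially overlap — summed areas 260.05 mm² minus the doubly-counted overlap 4.84 mm² gives 255.21 mm² — area = 255.21 mm²; (rotated 5° about Z; rotation is an isometry so areas/perimeters/island counts are preserved). So its area = 255.21 mm². Layer 22 is larger (255.21 vs 50.11 mm²).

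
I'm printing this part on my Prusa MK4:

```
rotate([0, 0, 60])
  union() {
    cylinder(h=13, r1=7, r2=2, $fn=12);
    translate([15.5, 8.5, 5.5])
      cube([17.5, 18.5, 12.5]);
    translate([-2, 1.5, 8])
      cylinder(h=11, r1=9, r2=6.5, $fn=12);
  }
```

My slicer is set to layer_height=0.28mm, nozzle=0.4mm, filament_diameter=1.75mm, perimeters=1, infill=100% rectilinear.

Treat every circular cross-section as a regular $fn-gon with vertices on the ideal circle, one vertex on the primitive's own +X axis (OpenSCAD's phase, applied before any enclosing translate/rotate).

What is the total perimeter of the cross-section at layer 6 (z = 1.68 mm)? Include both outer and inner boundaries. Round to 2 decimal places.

39.47 mm

At z = 1.68 mm: the cone contributes a regular 12-gon of circumradius 6.354 (interpolated between r1=7 and r2=2 at t=0.129) (perimeter = 2·12·6.354·sin(180°/12) = 39.47 mm); the cube at (15.5, 8.5) does not reach this height (z outside [5.5, 18]); the cone at (-2, 1.5) does not reach this height (z outside [8, 19]); Combining (union): only the cone is present, so the union is just that shape — boundary = 39.47 mm; (rotated 60° about Z; rotation is an isometry so areas/perimeters/island counts are preserved). Overall, the cross-section is a single solid region. Total boundary length (outer) = 39.47 mm.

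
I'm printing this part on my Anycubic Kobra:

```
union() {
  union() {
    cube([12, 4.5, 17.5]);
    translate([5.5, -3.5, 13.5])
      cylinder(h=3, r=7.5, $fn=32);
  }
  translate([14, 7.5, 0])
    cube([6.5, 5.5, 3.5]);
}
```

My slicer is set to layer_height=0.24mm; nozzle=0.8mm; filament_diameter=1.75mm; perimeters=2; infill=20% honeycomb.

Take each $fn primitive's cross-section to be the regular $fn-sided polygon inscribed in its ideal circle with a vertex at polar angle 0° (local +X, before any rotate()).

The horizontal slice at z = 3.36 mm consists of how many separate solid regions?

At z = 3.36 mm: the cube (footprint 12×4.5) is included at this height; the cylinder at (5.5, -3.5) does not reach this height (z outside [13.5, 16.5]); Taking the union: only the 12×4.5 cube is present, so the union is just that shape — 1 connected region; the cube at (14, 7.5) (footprint 6.5×5.5) is included at this height; Merging all regions: the 2 present regions are separate (no shared area or edge), so areas and boundary lengths simply add and each stays a separate island — 2 connected regions. The result has 2 disconnected regions.

2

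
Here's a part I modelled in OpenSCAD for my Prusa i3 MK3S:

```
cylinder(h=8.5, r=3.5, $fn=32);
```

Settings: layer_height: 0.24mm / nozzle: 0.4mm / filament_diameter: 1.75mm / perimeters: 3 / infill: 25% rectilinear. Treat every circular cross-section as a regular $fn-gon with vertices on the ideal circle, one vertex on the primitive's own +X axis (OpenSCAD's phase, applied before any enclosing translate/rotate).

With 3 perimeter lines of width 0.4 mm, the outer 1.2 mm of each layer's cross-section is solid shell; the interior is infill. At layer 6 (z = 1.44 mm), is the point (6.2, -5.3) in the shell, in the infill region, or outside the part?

At z = 1.44 mm: the r=3.5 cylinder gives a regular 32-gon of circumradius 3.5 (constant along its height). Overall, the cross-section is a single solid region. The nearest boundary edge runs (2.47, -2.47)→(2.91, -1.94); distance from the point to it = 4.67 mm. The point is not inside any of the regions above, so it lies outside the cross-section (4.67 mm from the nearest boundary).

outside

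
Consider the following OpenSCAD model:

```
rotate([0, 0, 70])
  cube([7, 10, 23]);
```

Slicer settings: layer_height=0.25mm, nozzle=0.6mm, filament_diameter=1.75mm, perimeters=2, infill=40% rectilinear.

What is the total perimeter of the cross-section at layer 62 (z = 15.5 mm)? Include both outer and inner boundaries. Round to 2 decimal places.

34.00 mm

At z = 15.5 mm: the 7×10 cube contributes its full rectangle (perimeter 34.00 mm); (rotated 70° about Z; rotation is an isometry so areas/perimeters/island counts are preserved). Overall, the cross-section is a single solid region. Total boundary length (outer) = 34.00 mm.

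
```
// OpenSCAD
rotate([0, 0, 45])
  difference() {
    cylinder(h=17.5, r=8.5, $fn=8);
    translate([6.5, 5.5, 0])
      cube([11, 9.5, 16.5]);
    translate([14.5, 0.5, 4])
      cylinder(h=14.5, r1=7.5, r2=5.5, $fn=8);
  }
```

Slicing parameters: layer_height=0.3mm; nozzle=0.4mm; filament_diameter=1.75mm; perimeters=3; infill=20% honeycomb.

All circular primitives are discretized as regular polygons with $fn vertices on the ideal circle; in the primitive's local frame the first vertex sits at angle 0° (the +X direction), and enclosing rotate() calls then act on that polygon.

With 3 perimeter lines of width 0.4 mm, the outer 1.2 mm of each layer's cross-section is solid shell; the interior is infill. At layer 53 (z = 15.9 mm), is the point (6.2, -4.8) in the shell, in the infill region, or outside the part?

At z = 15.9 mm: the cylinder: section is a regular 8-gon, circumradius r=8.5; the cube at (6.5, 5.5) is present — its section is the full 11×9.5 rectangle; the cone at (14.5, 0.5): at t=0.821 of its height the radius interpolates to r₁+(r₂−r₁)t = 5.859, giving a regular 8-gon of that circumradius; Subtracting the remaining from the first: starting from the r=8.5 cylinder, the 11×9.5 cube at (6.5, 5.5) misses the remaining region (no effect); the cone at (14.5, 0.5) misses the remaining region (no effect) — 1 connected region; (rotated 45° about Z; rotation is an isometry so areas/perimeters/island counts are preserved). Overall, the cross-section is a single solid region. Undo the 45° rotation: the query point maps to (0.990, -7.778) in the un-rotated model frame. The nearest boundary edge runs (6.01, -6.01)→(-0.00, -8.50); distance from the point to it = 0.29 mm. The point is inside the cross-section, 0.29 mm from the nearest boundary — within the 1.2 mm shell band (3 × 0.4).

shell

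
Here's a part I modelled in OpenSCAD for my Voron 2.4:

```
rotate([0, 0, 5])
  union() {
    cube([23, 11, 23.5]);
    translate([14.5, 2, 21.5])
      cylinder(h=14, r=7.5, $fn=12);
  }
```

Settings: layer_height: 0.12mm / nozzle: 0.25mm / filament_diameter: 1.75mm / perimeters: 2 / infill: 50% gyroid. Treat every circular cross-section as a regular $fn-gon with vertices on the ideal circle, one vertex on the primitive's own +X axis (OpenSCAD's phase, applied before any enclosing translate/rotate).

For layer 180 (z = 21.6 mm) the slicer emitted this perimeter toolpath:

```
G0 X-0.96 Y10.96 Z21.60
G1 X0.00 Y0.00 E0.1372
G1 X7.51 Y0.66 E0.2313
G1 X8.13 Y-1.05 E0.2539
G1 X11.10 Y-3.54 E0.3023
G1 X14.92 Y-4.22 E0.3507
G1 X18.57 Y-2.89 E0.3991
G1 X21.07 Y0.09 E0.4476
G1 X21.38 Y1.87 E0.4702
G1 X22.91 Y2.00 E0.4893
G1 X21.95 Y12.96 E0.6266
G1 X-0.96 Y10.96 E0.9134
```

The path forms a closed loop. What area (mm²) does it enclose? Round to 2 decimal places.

308.42 mm²

Apply the shoelace formula to the sequence of (X, Y) vertices; enclosed area = 308.42 mm².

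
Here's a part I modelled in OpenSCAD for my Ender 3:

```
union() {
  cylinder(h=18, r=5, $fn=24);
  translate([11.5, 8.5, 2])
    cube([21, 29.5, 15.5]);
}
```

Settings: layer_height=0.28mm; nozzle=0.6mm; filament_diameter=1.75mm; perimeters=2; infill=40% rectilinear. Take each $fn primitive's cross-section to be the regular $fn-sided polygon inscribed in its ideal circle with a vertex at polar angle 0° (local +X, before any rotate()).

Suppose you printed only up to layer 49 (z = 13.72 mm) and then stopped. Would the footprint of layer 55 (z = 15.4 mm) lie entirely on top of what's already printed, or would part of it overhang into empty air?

Compare the two slices. At z = 13.72: the r=5 cylinder gives a regular 24-gon of circumradius 5 (constant along its height) (area = (24/2)·5.000²·sin(360°/24) = 77.65 mm²); the cube at (11.5, 8.5) is present — its section is the full 21×29.5 rectangle (area 619.50 mm²); Merging all regions: the 2 present regions are separate (no shared area or edge), so areas and boundary lengths simply add and each stays a separate island — area = 697.15 mm². At z = 15.4: the cylinder: section is a regular 24-gon, circumradius r=5 (area = (24/2)·5.000²·sin(360°/24) = 77.65 mm²); the cube at (11.5, 8.5) (footprint 21×29.5) is included at this height (area 619.50 mm²); Combining (union): the 2 present regions are separate (no shared area or edge), so areas and boundary lengths simply add and each stays a separate island — area = 697.15 mm². Checking containment: the cross-section at z = 15.4 is a subset of the cross-section at z = 13.72.

entirely on top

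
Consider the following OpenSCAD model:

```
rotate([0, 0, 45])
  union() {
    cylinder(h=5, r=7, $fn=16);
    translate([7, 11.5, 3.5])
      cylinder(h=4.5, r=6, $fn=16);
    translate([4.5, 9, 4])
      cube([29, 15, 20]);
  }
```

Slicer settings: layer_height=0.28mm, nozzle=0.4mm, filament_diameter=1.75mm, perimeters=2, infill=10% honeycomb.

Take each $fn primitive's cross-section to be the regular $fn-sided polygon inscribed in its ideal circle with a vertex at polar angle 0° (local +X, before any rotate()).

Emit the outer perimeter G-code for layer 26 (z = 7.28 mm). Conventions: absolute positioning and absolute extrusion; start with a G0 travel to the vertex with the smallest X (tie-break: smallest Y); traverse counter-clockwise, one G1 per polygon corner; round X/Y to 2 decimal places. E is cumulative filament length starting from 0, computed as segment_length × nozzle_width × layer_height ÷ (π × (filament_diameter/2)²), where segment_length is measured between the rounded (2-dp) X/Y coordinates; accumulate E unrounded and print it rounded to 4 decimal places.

G0 X-13.79 Y20.15 Z7.28
G1 X-8.77 Y15.14 E0.3302
G1 X-9.18 Y13.08 E0.4281
G1 X-8.73 Y10.79 E0.5367
G1 X-7.42 Y8.84 E0.6461
G1 X-5.48 Y7.54 E0.7548
G1 X-3.18 Y7.08 E0.8641
G1 X-0.89 Y7.54 E0.9728
G1 X1.06 Y8.84 E1.0820
G1 X2.36 Y10.79 E1.1911
G1 X2.82 Y13.08 E1.2998
G1 X2.41 Y15.14 E1.3977
G1 X17.32 Y30.05 E2.3795
G1 X6.72 Y40.66 E3.0779
G1 X-13.79 Y20.15 E4.4285

At z = 7.28 mm: the cylinder does not reach this height (z outside [0, 5]); the cylinder at (7, 11.5): section is a regular 16-gon, circumradius r=6; the 29×15 cube at (4.5, 9) contributes its full rectangle; Taking the union: the regions partially overlap (shared area 62.54 mm²), so overlapping operands fuse into one piece — 1 connected region; (rotated 45° about Z; rotation is an isometry so areas/perimeters/island counts are preserved). The outline is a single polygon with 14 vertices. Extrusion per mm of travel: 0.4 × 0.28 / (π × 0.875²) = 0.046564. Accumulating E over each segment gives final E = 4.4285.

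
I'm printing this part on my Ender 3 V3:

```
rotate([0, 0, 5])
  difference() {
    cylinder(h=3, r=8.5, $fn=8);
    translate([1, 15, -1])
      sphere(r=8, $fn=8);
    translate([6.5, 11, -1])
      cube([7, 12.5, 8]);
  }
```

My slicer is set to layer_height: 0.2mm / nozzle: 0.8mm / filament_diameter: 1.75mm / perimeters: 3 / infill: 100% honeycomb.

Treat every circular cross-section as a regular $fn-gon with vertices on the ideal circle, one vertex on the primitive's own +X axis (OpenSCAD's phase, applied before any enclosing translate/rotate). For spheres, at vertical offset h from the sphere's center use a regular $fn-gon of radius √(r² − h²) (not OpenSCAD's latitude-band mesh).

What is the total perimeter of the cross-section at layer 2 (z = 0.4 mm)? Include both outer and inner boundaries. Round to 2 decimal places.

52.04 mm

At z = 0.4 mm: the r=8.5 cylinder contributes a regular 8-gon of circumradius 8.5 (perimeter = 2·8·8.500·sin(180°/8) = 52.04 mm); the r=8 sphere at (1, 15) slices to a regular 8-gon of circumradius 7.877 (√(r²−h²) with h=1.4 from center) (perimeter = 2·8·7.877·sin(180°/8) = 48.23 mm); the cube at (6.5, 11) (footprint 7×12.5) is included at this height (perimeter 39.00 mm); Subtracting the remaining from the first: starting from the r=8.5 cylinder, the r=8 sphere at (1, 15) partially overlaps it — only the 2.08 mm² overlap (of its 175.48 mm²) is removed, clipping the outline; the 7×12.5 cube at (6.5, 11) misses the remaining region (no effect) — boundary = 52.04 mm; (rotated 5° about Z; rotation is an isometry so areas/perimeters/island counts are preserved). Overall, the cross-section is a single solid region. Total boundary length (outer) = 52.04 mm.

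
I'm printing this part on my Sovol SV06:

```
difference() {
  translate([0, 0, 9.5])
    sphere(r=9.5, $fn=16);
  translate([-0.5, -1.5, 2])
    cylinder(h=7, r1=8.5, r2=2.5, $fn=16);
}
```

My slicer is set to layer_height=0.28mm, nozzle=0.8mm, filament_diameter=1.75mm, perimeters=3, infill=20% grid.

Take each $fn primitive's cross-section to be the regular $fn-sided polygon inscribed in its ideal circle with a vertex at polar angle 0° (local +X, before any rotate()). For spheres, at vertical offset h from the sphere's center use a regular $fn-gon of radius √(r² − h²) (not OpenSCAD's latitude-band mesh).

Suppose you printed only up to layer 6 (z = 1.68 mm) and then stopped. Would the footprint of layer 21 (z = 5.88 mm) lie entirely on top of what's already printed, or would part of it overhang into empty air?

Compare the two slices. At z = 1.68: the r=9.5 sphere slices to a regular 16-gon of circumradius 5.394 (√(r²−h²) with h=7.82 from center) (area = (16/2)·5.394²·sin(360°/16) = 89.08 mm²); the cone at (-0.5, -1.5) does not reach this height (z outside [2, 9]); Taking the first minus the rest: none of the subtracted shapes is present at this height, so the r=9.5 sphere is unchanged — area = 89.08 mm². At z = 5.88: the r=9.5 sphere contributes a regular 16-gon of circumradius √(9.5²−3.62²) = 8.783 (area = (16/2)·8.783²·sin(360°/16) = 236.18 mm²); the cone at (-0.5, -1.5) contributes a regular 16-gon of circumradius 5.174 (interpolated between r1=8.5 and r2=2.5 at t=0.554) (area = (16/2)·5.174²·sin(360°/16) = 81.97 mm²); Taking the first minus the rest: starting from the r=9.5 sphere (236.18 mm²), the cone at (-0.5, -1.5) lies wholly inside it (removes its full 81.97 mm² and its 32.30 mm outline becomes a hole wall) — area = 154.21 mm². Checking containment: at z = 5.88 the cross-section extends beyond the z = 1.68 cross-section by about 134.07 mm².

part overhangs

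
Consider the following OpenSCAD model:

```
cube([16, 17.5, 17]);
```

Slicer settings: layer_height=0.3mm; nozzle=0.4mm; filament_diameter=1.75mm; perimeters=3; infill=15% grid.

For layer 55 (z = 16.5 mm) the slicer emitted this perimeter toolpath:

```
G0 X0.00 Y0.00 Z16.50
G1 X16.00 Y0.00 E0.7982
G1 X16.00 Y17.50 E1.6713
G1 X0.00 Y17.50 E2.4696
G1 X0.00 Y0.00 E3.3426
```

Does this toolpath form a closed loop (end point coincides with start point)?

yes

Start point (G0): (0.00, 0.00). End point (last G1): the path returns to the start — closed.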